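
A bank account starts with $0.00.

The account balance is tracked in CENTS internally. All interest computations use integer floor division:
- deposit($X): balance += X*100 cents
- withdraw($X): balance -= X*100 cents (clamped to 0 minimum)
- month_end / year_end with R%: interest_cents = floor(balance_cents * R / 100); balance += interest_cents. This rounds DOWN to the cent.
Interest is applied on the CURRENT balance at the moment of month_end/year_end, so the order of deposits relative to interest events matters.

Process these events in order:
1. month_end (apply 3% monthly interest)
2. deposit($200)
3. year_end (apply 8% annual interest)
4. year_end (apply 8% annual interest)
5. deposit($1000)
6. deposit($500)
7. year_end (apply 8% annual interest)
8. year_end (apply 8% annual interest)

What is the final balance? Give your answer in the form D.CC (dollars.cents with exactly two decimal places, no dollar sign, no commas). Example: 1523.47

After 1 (month_end (apply 3% monthly interest)): balance=$0.00 total_interest=$0.00
After 2 (deposit($200)): balance=$200.00 total_interest=$0.00
After 3 (year_end (apply 8% annual interest)): balance=$216.00 total_interest=$16.00
After 4 (year_end (apply 8% annual interest)): balance=$233.28 total_interest=$33.28
After 5 (deposit($1000)): balance=$1233.28 total_interest=$33.28
After 6 (deposit($500)): balance=$1733.28 total_interest=$33.28
After 7 (year_end (apply 8% annual interest)): balance=$1871.94 total_interest=$171.94
After 8 (year_end (apply 8% annual interest)): balance=$2021.69 total_interest=$321.69

Answer: 2021.69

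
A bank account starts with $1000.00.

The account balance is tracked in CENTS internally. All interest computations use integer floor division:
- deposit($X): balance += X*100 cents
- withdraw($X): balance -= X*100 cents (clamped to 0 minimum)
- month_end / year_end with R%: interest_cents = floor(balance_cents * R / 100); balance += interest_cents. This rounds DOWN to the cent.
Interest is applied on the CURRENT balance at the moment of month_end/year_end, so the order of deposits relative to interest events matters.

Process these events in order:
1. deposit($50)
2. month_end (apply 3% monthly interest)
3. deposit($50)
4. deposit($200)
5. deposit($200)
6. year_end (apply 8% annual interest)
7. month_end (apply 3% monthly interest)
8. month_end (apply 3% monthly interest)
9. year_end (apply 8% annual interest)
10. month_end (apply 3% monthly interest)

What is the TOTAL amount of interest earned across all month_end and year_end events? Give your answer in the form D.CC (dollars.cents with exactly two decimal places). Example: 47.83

Answer: 451.96

Derivation:
After 1 (deposit($50)): balance=$1050.00 total_interest=$0.00
After 2 (month_end (apply 3% monthly interest)): balance=$1081.50 total_interest=$31.50
After 3 (deposit($50)): balance=$1131.50 total_interest=$31.50
After 4 (deposit($200)): balance=$1331.50 total_interest=$31.50
After 5 (deposit($200)): balance=$1531.50 total_interest=$31.50
After 6 (year_end (apply 8% annual interest)): balance=$1654.02 total_interest=$154.02
After 7 (month_end (apply 3% monthly interest)): balance=$1703.64 total_interest=$203.64
After 8 (month_end (apply 3% monthly interest)): balance=$1754.74 total_interest=$254.74
After 9 (year_end (apply 8% annual interest)): balance=$1895.11 total_interest=$395.11
After 10 (month_end (apply 3% monthly interest)): balance=$1951.96 total_interest=$451.96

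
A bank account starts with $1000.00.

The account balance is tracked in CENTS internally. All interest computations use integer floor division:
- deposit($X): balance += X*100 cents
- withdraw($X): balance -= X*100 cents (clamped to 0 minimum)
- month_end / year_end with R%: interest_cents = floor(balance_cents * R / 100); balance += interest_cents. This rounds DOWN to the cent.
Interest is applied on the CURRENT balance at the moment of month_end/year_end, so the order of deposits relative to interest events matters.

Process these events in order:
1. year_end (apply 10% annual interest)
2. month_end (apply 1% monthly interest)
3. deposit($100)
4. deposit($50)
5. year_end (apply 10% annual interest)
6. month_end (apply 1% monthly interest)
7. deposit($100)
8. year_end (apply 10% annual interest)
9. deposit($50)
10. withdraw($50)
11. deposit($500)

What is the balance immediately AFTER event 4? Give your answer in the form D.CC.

After 1 (year_end (apply 10% annual interest)): balance=$1100.00 total_interest=$100.00
After 2 (month_end (apply 1% monthly interest)): balance=$1111.00 total_interest=$111.00
After 3 (deposit($100)): balance=$1211.00 total_interest=$111.00
After 4 (deposit($50)): balance=$1261.00 total_interest=$111.00

Answer: 1261.00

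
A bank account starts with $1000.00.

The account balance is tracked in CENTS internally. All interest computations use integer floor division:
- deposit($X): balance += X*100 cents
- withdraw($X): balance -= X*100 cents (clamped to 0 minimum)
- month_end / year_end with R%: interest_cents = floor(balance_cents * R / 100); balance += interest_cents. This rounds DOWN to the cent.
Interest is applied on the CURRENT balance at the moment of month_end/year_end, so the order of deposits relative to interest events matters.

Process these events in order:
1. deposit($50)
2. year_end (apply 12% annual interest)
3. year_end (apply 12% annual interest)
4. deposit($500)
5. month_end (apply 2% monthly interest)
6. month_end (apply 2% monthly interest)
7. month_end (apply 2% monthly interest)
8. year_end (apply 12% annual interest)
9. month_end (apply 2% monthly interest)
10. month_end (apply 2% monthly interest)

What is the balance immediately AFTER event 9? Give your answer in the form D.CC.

Answer: 2202.91

Derivation:
After 1 (deposit($50)): balance=$1050.00 total_interest=$0.00
After 2 (year_end (apply 12% annual interest)): balance=$1176.00 total_interest=$126.00
After 3 (year_end (apply 12% annual interest)): balance=$1317.12 total_interest=$267.12
After 4 (deposit($500)): balance=$1817.12 total_interest=$267.12
After 5 (month_end (apply 2% monthly interest)): balance=$1853.46 total_interest=$303.46
After 6 (month_end (apply 2% monthly interest)): balance=$1890.52 total_interest=$340.52
After 7 (month_end (apply 2% monthly interest)): balance=$1928.33 total_interest=$378.33
After 8 (year_end (apply 12% annual interest)): balance=$2159.72 total_interest=$609.72
After 9 (month_end (apply 2% monthly interest)): balance=$2202.91 total_interest=$652.91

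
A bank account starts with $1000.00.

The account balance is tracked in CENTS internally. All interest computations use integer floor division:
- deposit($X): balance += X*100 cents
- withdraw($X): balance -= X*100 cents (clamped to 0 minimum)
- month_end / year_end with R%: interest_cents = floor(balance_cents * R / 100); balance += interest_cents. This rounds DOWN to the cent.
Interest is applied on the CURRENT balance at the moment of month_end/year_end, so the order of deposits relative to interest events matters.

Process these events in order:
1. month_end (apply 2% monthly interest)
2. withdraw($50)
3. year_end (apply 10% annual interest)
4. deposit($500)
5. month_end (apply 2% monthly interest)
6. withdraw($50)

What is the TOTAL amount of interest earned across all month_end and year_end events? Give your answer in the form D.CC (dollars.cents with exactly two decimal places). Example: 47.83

After 1 (month_end (apply 2% monthly interest)): balance=$1020.00 total_interest=$20.00
After 2 (withdraw($50)): balance=$970.00 total_interest=$20.00
After 3 (year_end (apply 10% annual interest)): balance=$1067.00 total_interest=$117.00
After 4 (deposit($500)): balance=$1567.00 total_interest=$117.00
After 5 (month_end (apply 2% monthly interest)): balance=$1598.34 total_interest=$148.34
After 6 (withdraw($50)): balance=$1548.34 total_interest=$148.34

Answer: 148.34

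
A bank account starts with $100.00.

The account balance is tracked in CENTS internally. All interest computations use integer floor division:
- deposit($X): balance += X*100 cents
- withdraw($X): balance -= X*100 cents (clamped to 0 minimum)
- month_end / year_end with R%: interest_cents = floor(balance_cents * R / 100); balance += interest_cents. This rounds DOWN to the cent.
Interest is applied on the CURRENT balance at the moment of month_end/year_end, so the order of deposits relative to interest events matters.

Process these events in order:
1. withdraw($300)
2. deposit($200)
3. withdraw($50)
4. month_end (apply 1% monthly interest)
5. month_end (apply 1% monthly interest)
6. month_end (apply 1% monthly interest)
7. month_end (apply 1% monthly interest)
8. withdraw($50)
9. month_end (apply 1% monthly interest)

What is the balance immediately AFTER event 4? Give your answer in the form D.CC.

Answer: 151.50

Derivation:
After 1 (withdraw($300)): balance=$0.00 total_interest=$0.00
After 2 (deposit($200)): balance=$200.00 total_interest=$0.00
After 3 (withdraw($50)): balance=$150.00 total_interest=$0.00
After 4 (month_end (apply 1% monthly interest)): balance=$151.50 total_interest=$1.50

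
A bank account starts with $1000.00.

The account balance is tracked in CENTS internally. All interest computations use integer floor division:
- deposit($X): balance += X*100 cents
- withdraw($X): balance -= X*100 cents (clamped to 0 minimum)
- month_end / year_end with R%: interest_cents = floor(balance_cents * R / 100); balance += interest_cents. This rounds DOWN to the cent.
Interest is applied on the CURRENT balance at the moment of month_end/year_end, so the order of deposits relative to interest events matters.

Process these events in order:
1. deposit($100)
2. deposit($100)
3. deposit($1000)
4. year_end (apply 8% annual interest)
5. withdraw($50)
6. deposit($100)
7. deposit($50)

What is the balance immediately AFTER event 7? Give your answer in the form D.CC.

After 1 (deposit($100)): balance=$1100.00 total_interest=$0.00
After 2 (deposit($100)): balance=$1200.00 total_interest=$0.00
After 3 (deposit($1000)): balance=$2200.00 total_interest=$0.00
After 4 (year_end (apply 8% annual interest)): balance=$2376.00 total_interest=$176.00
After 5 (withdraw($50)): balance=$2326.00 total_interest=$176.00
After 6 (deposit($100)): balance=$2426.00 total_interest=$176.00
After 7 (deposit($50)): balance=$2476.00 total_interest=$176.00

Answer: 2476.00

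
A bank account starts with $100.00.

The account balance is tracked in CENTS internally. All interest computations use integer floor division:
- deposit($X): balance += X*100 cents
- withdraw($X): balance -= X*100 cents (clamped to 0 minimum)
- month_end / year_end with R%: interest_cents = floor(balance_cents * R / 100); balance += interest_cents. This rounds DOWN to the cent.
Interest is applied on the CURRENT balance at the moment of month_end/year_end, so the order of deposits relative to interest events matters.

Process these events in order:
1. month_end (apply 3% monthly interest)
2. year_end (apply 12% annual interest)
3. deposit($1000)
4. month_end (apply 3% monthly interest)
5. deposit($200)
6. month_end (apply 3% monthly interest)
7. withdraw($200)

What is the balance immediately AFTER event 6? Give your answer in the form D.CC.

Answer: 1389.28

Derivation:
After 1 (month_end (apply 3% monthly interest)): balance=$103.00 total_interest=$3.00
After 2 (year_end (apply 12% annual interest)): balance=$115.36 total_interest=$15.36
After 3 (deposit($1000)): balance=$1115.36 total_interest=$15.36
After 4 (month_end (apply 3% monthly interest)): balance=$1148.82 total_interest=$48.82
After 5 (deposit($200)): balance=$1348.82 total_interest=$48.82
After 6 (month_end (apply 3% monthly interest)): balance=$1389.28 total_interest=$89.28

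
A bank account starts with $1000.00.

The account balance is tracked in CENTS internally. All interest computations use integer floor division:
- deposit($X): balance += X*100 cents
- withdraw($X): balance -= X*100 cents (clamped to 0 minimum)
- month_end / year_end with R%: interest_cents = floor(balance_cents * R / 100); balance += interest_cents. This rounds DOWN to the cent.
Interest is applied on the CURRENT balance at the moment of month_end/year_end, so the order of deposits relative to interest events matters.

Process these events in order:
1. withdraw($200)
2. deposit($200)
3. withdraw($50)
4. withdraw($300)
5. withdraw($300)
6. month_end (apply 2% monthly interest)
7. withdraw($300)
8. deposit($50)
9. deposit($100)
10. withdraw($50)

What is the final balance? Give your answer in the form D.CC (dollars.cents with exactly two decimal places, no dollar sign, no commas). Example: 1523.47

After 1 (withdraw($200)): balance=$800.00 total_interest=$0.00
After 2 (deposit($200)): balance=$1000.00 total_interest=$0.00
After 3 (withdraw($50)): balance=$950.00 total_interest=$0.00
After 4 (withdraw($300)): balance=$650.00 total_interest=$0.00
After 5 (withdraw($300)): balance=$350.00 total_interest=$0.00
After 6 (month_end (apply 2% monthly interest)): balance=$357.00 total_interest=$7.00
After 7 (withdraw($300)): balance=$57.00 total_interest=$7.00
After 8 (deposit($50)): balance=$107.00 total_interest=$7.00
After 9 (deposit($100)): balance=$207.00 total_interest=$7.00
After 10 (withdraw($50)): balance=$157.00 total_interest=$7.00

Answer: 157.00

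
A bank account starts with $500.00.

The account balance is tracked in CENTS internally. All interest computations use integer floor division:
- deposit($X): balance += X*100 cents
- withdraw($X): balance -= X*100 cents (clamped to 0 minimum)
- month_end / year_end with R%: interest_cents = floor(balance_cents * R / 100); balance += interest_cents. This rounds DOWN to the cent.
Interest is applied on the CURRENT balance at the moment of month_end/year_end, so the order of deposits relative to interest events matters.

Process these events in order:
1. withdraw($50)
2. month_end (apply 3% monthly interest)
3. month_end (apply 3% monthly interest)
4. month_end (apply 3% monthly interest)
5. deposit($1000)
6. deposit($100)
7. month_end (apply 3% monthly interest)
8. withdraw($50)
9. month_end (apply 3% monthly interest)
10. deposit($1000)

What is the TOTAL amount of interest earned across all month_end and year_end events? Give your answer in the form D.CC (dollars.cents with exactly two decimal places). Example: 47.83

After 1 (withdraw($50)): balance=$450.00 total_interest=$0.00
After 2 (month_end (apply 3% monthly interest)): balance=$463.50 total_interest=$13.50
After 3 (month_end (apply 3% monthly interest)): balance=$477.40 total_interest=$27.40
After 4 (month_end (apply 3% monthly interest)): balance=$491.72 total_interest=$41.72
After 5 (deposit($1000)): balance=$1491.72 total_interest=$41.72
After 6 (deposit($100)): balance=$1591.72 total_interest=$41.72
After 7 (month_end (apply 3% monthly interest)): balance=$1639.47 total_interest=$89.47
After 8 (withdraw($50)): balance=$1589.47 total_interest=$89.47
After 9 (month_end (apply 3% monthly interest)): balance=$1637.15 total_interest=$137.15
After 10 (deposit($1000)): balance=$2637.15 total_interest=$137.15

Answer: 137.15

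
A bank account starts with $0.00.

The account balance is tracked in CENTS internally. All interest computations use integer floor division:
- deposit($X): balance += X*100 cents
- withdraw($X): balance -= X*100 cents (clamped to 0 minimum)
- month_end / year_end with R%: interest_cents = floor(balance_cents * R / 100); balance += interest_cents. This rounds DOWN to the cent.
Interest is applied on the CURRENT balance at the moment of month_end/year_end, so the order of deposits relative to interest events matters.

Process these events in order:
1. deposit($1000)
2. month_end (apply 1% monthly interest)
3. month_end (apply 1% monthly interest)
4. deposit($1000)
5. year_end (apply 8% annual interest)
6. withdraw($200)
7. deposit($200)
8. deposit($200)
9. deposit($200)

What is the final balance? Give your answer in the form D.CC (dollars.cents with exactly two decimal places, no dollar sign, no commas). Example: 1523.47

Answer: 2581.70

Derivation:
After 1 (deposit($1000)): balance=$1000.00 total_interest=$0.00
After 2 (month_end (apply 1% monthly interest)): balance=$1010.00 total_interest=$10.00
After 3 (month_end (apply 1% monthly interest)): balance=$1020.10 total_interest=$20.10
After 4 (deposit($1000)): balance=$2020.10 total_interest=$20.10
After 5 (year_end (apply 8% annual interest)): balance=$2181.70 total_interest=$181.70
After 6 (withdraw($200)): balance=$1981.70 total_interest=$181.70
After 7 (deposit($200)): balance=$2181.70 total_interest=$181.70
After 8 (deposit($200)): balance=$2381.70 total_interest=$181.70
After 9 (deposit($200)): balance=$2581.70 total_interest=$181.70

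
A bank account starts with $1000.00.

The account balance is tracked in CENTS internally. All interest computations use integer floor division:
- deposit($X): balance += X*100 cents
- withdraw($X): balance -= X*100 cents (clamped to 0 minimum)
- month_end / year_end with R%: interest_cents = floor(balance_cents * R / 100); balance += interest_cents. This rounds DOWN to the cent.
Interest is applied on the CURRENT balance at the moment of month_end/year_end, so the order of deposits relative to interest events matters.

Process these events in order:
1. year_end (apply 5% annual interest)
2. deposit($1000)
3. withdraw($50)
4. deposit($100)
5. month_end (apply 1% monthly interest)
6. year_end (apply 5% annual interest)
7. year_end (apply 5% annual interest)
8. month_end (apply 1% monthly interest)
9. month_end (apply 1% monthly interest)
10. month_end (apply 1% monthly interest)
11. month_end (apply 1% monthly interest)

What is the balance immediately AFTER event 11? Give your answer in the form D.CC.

After 1 (year_end (apply 5% annual interest)): balance=$1050.00 total_interest=$50.00
After 2 (deposit($1000)): balance=$2050.00 total_interest=$50.00
After 3 (withdraw($50)): balance=$2000.00 total_interest=$50.00
After 4 (deposit($100)): balance=$2100.00 total_interest=$50.00
After 5 (month_end (apply 1% monthly interest)): balance=$2121.00 total_interest=$71.00
After 6 (year_end (apply 5% annual interest)): balance=$2227.05 total_interest=$177.05
After 7 (year_end (apply 5% annual interest)): balance=$2338.40 total_interest=$288.40
After 8 (month_end (apply 1% monthly interest)): balance=$2361.78 total_interest=$311.78
After 9 (month_end (apply 1% monthly interest)): balance=$2385.39 total_interest=$335.39
After 10 (month_end (apply 1% monthly interest)): balance=$2409.24 total_interest=$359.24
After 11 (month_end (apply 1% monthly interest)): balance=$2433.33 total_interest=$383.33

Answer: 2433.33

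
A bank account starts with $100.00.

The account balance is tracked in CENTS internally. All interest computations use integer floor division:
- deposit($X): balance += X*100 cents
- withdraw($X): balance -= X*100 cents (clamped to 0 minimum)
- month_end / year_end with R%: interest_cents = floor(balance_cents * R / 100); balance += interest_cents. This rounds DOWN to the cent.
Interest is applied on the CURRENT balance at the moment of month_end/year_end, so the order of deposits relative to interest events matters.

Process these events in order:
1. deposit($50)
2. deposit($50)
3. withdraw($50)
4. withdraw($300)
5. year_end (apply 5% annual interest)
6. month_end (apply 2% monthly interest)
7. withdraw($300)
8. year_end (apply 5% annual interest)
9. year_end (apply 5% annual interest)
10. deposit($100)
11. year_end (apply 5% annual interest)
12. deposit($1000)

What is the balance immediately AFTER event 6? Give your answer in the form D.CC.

After 1 (deposit($50)): balance=$150.00 total_interest=$0.00
After 2 (deposit($50)): balance=$200.00 total_interest=$0.00
After 3 (withdraw($50)): balance=$150.00 total_interest=$0.00
After 4 (withdraw($300)): balance=$0.00 total_interest=$0.00
After 5 (year_end (apply 5% annual interest)): balance=$0.00 total_interest=$0.00
After 6 (month_end (apply 2% monthly interest)): balance=$0.00 total_interest=$0.00

Answer: 0.00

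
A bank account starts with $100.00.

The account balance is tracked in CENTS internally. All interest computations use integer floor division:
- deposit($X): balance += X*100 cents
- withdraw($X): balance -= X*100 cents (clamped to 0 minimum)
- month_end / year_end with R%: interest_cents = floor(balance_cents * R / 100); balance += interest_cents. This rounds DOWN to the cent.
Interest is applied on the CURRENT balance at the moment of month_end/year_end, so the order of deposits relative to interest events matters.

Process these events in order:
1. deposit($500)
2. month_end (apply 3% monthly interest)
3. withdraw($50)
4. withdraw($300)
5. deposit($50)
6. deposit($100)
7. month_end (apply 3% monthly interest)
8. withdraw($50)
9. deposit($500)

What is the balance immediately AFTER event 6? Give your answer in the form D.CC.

Answer: 418.00

Derivation:
After 1 (deposit($500)): balance=$600.00 total_interest=$0.00
After 2 (month_end (apply 3% monthly interest)): balance=$618.00 total_interest=$18.00
After 3 (withdraw($50)): balance=$568.00 total_interest=$18.00
After 4 (withdraw($300)): balance=$268.00 total_interest=$18.00
After 5 (deposit($50)): balance=$318.00 total_interest=$18.00
After 6 (deposit($100)): balance=$418.00 total_interest=$18.00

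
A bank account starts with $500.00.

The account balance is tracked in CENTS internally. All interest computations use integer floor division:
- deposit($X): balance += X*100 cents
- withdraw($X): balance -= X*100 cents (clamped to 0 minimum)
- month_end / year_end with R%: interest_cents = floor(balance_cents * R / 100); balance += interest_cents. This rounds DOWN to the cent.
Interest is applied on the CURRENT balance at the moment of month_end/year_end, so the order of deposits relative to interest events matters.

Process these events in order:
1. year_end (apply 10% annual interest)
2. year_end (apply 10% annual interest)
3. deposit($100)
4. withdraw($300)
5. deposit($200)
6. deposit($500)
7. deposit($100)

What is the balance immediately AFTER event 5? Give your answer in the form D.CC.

After 1 (year_end (apply 10% annual interest)): balance=$550.00 total_interest=$50.00
After 2 (year_end (apply 10% annual interest)): balance=$605.00 total_interest=$105.00
After 3 (deposit($100)): balance=$705.00 total_interest=$105.00
After 4 (withdraw($300)): balance=$405.00 total_interest=$105.00
After 5 (deposit($200)): balance=$605.00 total_interest=$105.00

Answer: 605.00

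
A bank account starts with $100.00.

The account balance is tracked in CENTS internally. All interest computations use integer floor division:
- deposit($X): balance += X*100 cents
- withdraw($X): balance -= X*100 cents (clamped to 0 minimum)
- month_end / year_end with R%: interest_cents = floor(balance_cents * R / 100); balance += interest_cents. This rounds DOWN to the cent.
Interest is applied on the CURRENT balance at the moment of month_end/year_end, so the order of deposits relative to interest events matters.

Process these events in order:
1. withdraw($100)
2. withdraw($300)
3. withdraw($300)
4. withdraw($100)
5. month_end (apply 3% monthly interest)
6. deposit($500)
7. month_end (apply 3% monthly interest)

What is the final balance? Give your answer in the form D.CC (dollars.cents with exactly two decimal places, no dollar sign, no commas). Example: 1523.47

After 1 (withdraw($100)): balance=$0.00 total_interest=$0.00
After 2 (withdraw($300)): balance=$0.00 total_interest=$0.00
After 3 (withdraw($300)): balance=$0.00 total_interest=$0.00
After 4 (withdraw($100)): balance=$0.00 total_interest=$0.00
After 5 (month_end (apply 3% monthly interest)): balance=$0.00 total_interest=$0.00
After 6 (deposit($500)): balance=$500.00 total_interest=$0.00
After 7 (month_end (apply 3% monthly interest)): balance=$515.00 total_interest=$15.00

Answer: 515.00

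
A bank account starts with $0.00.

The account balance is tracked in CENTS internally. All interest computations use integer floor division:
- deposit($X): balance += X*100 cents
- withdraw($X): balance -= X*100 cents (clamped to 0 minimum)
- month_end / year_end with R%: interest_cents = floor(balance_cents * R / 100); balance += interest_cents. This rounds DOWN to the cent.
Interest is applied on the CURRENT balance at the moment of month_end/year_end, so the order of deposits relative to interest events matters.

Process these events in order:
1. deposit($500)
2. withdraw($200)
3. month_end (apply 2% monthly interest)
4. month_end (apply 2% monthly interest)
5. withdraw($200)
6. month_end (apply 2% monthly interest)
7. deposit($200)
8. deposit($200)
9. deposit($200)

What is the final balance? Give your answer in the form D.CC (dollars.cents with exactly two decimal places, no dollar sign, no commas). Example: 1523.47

Answer: 714.36

Derivation:
After 1 (deposit($500)): balance=$500.00 total_interest=$0.00
After 2 (withdraw($200)): balance=$300.00 total_interest=$0.00
After 3 (month_end (apply 2% monthly interest)): balance=$306.00 total_interest=$6.00
After 4 (month_end (apply 2% monthly interest)): balance=$312.12 total_interest=$12.12
After 5 (withdraw($200)): balance=$112.12 total_interest=$12.12
After 6 (month_end (apply 2% monthly interest)): balance=$114.36 total_interest=$14.36
After 7 (deposit($200)): balance=$314.36 total_interest=$14.36
After 8 (deposit($200)): balance=$514.36 total_interest=$14.36
After 9 (deposit($200)): balance=$714.36 total_interest=$14.36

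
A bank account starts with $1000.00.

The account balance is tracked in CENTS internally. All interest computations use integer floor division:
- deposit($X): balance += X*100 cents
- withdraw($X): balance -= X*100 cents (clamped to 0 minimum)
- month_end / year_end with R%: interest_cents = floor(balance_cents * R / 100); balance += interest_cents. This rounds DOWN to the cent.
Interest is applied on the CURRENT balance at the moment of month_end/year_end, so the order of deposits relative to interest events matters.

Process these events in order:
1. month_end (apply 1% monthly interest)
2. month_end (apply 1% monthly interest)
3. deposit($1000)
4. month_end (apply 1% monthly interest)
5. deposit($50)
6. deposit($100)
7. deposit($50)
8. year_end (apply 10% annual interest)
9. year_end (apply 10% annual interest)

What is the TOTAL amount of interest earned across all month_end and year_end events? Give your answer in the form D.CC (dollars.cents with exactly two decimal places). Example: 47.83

After 1 (month_end (apply 1% monthly interest)): balance=$1010.00 total_interest=$10.00
After 2 (month_end (apply 1% monthly interest)): balance=$1020.10 total_interest=$20.10
After 3 (deposit($1000)): balance=$2020.10 total_interest=$20.10
After 4 (month_end (apply 1% monthly interest)): balance=$2040.30 total_interest=$40.30
After 5 (deposit($50)): balance=$2090.30 total_interest=$40.30
After 6 (deposit($100)): balance=$2190.30 total_interest=$40.30
After 7 (deposit($50)): balance=$2240.30 total_interest=$40.30
After 8 (year_end (apply 10% annual interest)): balance=$2464.33 total_interest=$264.33
After 9 (year_end (apply 10% annual interest)): balance=$2710.76 total_interest=$510.76

Answer: 510.76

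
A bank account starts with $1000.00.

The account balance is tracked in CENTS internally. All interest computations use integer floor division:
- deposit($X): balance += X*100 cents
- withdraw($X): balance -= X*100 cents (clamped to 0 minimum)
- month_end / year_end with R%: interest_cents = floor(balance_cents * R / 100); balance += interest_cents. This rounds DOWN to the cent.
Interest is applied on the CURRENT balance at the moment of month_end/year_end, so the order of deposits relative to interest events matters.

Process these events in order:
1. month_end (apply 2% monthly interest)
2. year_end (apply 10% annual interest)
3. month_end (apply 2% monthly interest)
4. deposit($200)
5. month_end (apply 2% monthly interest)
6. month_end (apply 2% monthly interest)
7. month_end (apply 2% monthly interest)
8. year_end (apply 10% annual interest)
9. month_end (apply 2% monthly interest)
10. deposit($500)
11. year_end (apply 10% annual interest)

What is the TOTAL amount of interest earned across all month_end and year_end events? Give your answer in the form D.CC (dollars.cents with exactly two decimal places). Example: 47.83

After 1 (month_end (apply 2% monthly interest)): balance=$1020.00 total_interest=$20.00
After 2 (year_end (apply 10% annual interest)): balance=$1122.00 total_interest=$122.00
After 3 (month_end (apply 2% monthly interest)): balance=$1144.44 total_interest=$144.44
After 4 (deposit($200)): balance=$1344.44 total_interest=$144.44
After 5 (month_end (apply 2% monthly interest)): balance=$1371.32 total_interest=$171.32
After 6 (month_end (apply 2% monthly interest)): balance=$1398.74 total_interest=$198.74
After 7 (month_end (apply 2% monthly interest)): balance=$1426.71 total_interest=$226.71
After 8 (year_end (apply 10% annual interest)): balance=$1569.38 total_interest=$369.38
After 9 (month_end (apply 2% monthly interest)): balance=$1600.76 total_interest=$400.76
After 10 (deposit($500)): balance=$2100.76 total_interest=$400.76
After 11 (year_end (apply 10% annual interest)): balance=$2310.83 total_interest=$610.83

Answer: 610.83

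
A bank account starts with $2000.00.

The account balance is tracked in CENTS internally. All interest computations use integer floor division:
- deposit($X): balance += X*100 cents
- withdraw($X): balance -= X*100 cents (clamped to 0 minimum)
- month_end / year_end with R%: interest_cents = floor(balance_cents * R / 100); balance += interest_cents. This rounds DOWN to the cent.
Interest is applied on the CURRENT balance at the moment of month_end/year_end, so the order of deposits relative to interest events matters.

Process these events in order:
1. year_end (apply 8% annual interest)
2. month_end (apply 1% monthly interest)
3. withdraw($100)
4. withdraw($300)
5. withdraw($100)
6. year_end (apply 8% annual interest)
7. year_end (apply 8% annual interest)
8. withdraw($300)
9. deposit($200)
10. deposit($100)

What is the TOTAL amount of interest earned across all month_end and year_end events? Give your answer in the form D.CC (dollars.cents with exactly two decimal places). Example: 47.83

Answer: 461.40

Derivation:
After 1 (year_end (apply 8% annual interest)): balance=$2160.00 total_interest=$160.00
After 2 (month_end (apply 1% monthly interest)): balance=$2181.60 total_interest=$181.60
After 3 (withdraw($100)): balance=$2081.60 total_interest=$181.60
After 4 (withdraw($300)): balance=$1781.60 total_interest=$181.60
After 5 (withdraw($100)): balance=$1681.60 total_interest=$181.60
After 6 (year_end (apply 8% annual interest)): balance=$1816.12 total_interest=$316.12
After 7 (year_end (apply 8% annual interest)): balance=$1961.40 total_interest=$461.40
After 8 (withdraw($300)): balance=$1661.40 total_interest=$461.40
After 9 (deposit($200)): balance=$1861.40 total_interest=$461.40
After 10 (deposit($100)): balance=$1961.40 total_interest=$461.40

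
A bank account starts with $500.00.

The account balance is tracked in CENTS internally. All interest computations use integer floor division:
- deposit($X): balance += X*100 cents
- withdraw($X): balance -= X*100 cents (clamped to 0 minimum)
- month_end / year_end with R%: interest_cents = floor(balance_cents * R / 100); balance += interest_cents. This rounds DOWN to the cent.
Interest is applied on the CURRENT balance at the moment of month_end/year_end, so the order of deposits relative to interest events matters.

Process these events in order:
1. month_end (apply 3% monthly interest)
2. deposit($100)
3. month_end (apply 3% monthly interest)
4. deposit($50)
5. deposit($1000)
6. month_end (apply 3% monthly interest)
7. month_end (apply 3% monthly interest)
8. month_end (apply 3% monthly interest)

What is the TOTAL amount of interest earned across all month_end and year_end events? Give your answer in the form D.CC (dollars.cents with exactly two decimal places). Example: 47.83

Answer: 189.53

Derivation:
After 1 (month_end (apply 3% monthly interest)): balance=$515.00 total_interest=$15.00
After 2 (deposit($100)): balance=$615.00 total_interest=$15.00
After 3 (month_end (apply 3% monthly interest)): balance=$633.45 total_interest=$33.45
After 4 (deposit($50)): balance=$683.45 total_interest=$33.45
After 5 (deposit($1000)): balance=$1683.45 total_interest=$33.45
After 6 (month_end (apply 3% monthly interest)): balance=$1733.95 total_interest=$83.95
After 7 (month_end (apply 3% monthly interest)): balance=$1785.96 total_interest=$135.96
After 8 (month_end (apply 3% monthly interest)): balance=$1839.53 total_interest=$189.53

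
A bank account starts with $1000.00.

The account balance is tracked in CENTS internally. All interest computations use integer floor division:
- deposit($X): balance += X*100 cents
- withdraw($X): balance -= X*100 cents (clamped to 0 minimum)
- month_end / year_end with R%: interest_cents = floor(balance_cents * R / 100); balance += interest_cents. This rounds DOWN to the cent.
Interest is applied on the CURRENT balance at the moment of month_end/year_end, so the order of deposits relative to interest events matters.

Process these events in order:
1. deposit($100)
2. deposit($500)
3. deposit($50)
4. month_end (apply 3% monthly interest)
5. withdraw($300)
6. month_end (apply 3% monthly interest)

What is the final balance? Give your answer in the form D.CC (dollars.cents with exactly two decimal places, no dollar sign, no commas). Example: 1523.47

After 1 (deposit($100)): balance=$1100.00 total_interest=$0.00
After 2 (deposit($500)): balance=$1600.00 total_interest=$0.00
After 3 (deposit($50)): balance=$1650.00 total_interest=$0.00
After 4 (month_end (apply 3% monthly interest)): balance=$1699.50 total_interest=$49.50
After 5 (withdraw($300)): balance=$1399.50 total_interest=$49.50
After 6 (month_end (apply 3% monthly interest)): balance=$1441.48 total_interest=$91.48

Answer: 1441.48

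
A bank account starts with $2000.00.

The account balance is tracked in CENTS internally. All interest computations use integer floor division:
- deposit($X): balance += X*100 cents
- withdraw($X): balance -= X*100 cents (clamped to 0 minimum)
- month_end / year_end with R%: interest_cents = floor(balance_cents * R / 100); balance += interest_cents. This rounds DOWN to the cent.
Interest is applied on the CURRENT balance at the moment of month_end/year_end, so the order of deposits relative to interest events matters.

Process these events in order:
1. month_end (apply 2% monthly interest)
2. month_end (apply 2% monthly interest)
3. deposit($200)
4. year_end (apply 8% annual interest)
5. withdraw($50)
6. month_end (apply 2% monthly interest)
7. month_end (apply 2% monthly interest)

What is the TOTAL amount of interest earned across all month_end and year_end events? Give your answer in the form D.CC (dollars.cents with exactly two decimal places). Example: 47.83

After 1 (month_end (apply 2% monthly interest)): balance=$2040.00 total_interest=$40.00
After 2 (month_end (apply 2% monthly interest)): balance=$2080.80 total_interest=$80.80
After 3 (deposit($200)): balance=$2280.80 total_interest=$80.80
After 4 (year_end (apply 8% annual interest)): balance=$2463.26 total_interest=$263.26
After 5 (withdraw($50)): balance=$2413.26 total_interest=$263.26
After 6 (month_end (apply 2% monthly interest)): balance=$2461.52 total_interest=$311.52
After 7 (month_end (apply 2% monthly interest)): balance=$2510.75 total_interest=$360.75

Answer: 360.75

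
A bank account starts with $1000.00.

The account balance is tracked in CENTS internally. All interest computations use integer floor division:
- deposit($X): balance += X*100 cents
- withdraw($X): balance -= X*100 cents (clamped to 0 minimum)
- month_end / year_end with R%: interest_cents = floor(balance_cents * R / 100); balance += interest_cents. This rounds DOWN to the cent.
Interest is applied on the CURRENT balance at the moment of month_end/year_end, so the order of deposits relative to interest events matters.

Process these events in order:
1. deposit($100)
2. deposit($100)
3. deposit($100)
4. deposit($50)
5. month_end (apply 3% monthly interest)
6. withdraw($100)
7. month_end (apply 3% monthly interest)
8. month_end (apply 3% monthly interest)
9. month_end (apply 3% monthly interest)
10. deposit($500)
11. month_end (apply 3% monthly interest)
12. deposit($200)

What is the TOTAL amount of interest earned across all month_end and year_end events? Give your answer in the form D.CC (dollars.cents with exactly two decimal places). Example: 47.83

Answer: 217.45

Derivation:
After 1 (deposit($100)): balance=$1100.00 total_interest=$0.00
After 2 (deposit($100)): balance=$1200.00 total_interest=$0.00
After 3 (deposit($100)): balance=$1300.00 total_interest=$0.00
After 4 (deposit($50)): balance=$1350.00 total_interest=$0.00
After 5 (month_end (apply 3% monthly interest)): balance=$1390.50 total_interest=$40.50
After 6 (withdraw($100)): balance=$1290.50 total_interest=$40.50
After 7 (month_end (apply 3% monthly interest)): balance=$1329.21 total_interest=$79.21
After 8 (month_end (apply 3% monthly interest)): balance=$1369.08 total_interest=$119.08
After 9 (month_end (apply 3% monthly interest)): balance=$1410.15 total_interest=$160.15
After 10 (deposit($500)): balance=$1910.15 total_interest=$160.15
After 11 (month_end (apply 3% monthly interest)): balance=$1967.45 total_interest=$217.45
After 12 (deposit($200)): balance=$2167.45 total_interest=$217.45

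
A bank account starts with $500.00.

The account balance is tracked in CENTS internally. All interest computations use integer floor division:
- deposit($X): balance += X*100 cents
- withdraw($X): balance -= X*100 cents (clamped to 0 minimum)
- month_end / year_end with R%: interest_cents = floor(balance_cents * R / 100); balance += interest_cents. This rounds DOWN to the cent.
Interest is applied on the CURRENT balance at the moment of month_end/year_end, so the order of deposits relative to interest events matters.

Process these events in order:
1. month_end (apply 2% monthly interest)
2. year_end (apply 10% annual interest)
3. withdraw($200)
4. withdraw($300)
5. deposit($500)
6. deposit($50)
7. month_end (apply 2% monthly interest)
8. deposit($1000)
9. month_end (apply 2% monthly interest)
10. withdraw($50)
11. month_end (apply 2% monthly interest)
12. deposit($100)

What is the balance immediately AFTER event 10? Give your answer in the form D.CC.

After 1 (month_end (apply 2% monthly interest)): balance=$510.00 total_interest=$10.00
After 2 (year_end (apply 10% annual interest)): balance=$561.00 total_interest=$61.00
After 3 (withdraw($200)): balance=$361.00 total_interest=$61.00
After 4 (withdraw($300)): balance=$61.00 total_interest=$61.00
After 5 (deposit($500)): balance=$561.00 total_interest=$61.00
After 6 (deposit($50)): balance=$611.00 total_interest=$61.00
After 7 (month_end (apply 2% monthly interest)): balance=$623.22 total_interest=$73.22
After 8 (deposit($1000)): balance=$1623.22 total_interest=$73.22
After 9 (month_end (apply 2% monthly interest)): balance=$1655.68 total_interest=$105.68
After 10 (withdraw($50)): balance=$1605.68 total_interest=$105.68

Answer: 1605.68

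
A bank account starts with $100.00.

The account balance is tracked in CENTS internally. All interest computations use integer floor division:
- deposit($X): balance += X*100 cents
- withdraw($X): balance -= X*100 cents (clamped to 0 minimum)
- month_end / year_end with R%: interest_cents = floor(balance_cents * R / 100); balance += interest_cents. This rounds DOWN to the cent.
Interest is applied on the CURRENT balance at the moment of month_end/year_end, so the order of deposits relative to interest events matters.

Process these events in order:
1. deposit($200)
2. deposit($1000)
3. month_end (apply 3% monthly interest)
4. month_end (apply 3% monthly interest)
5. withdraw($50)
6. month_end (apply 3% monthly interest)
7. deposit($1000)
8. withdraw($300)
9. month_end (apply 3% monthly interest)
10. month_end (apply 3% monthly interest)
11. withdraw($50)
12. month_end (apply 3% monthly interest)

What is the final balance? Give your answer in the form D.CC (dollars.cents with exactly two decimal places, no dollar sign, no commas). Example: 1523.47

After 1 (deposit($200)): balance=$300.00 total_interest=$0.00
After 2 (deposit($1000)): balance=$1300.00 total_interest=$0.00
After 3 (month_end (apply 3% monthly interest)): balance=$1339.00 total_interest=$39.00
After 4 (month_end (apply 3% monthly interest)): balance=$1379.17 total_interest=$79.17
After 5 (withdraw($50)): balance=$1329.17 total_interest=$79.17
After 6 (month_end (apply 3% monthly interest)): balance=$1369.04 total_interest=$119.04
After 7 (deposit($1000)): balance=$2369.04 total_interest=$119.04
After 8 (withdraw($300)): balance=$2069.04 total_interest=$119.04
After 9 (month_end (apply 3% monthly interest)): balance=$2131.11 total_interest=$181.11
After 10 (month_end (apply 3% monthly interest)): balance=$2195.04 total_interest=$245.04
After 11 (withdraw($50)): balance=$2145.04 total_interest=$245.04
After 12 (month_end (apply 3% monthly interest)): balance=$2209.39 total_interest=$309.39

Answer: 2209.39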